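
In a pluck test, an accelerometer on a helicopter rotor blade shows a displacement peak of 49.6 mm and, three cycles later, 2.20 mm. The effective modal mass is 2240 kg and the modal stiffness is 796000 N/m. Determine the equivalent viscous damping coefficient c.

13800 N·s/m

Logarithmic decrement δ = (1/n)·ln(x₀/x_n) = (1/3)·ln(49.6/2.20) = (1/3)·ln(22.55) = 1.039.
ζ = δ/√(4π² + δ²) = 1.039/√(39.48 + 1.08) = 1.039/6.368 = 0.1631.
c = ζ · 2√(km) = 0.1631 × 2√(796000 × 2240) = 0.1631 × 84450 = 13770 N·s/m.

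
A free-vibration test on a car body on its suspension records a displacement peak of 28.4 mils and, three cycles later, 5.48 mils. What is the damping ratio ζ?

0.0870

Logarithmic decrement δ = (1/n)·ln(x₀/x_n) = (1/3)·ln(28.4/5.48) = (1/3)·ln(5.182) = 0.5484.
ζ = δ/√(4π² + δ²) = 0.5484/√(39.48 + 0.301) = 0.5484/6.307 = 0.08695.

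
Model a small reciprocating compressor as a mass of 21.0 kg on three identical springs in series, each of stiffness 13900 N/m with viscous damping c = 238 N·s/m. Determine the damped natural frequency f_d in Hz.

2.19 Hz

Series springs: 1/k_eq = 3/13900, so k_eq = 13900/3 = 4633 N/m.
ω_n = √(k_eq/m) = √(4633/21.0) = 14.85 rad/s.
Critical damping c_c = 2√(k_eq·m) = 2√(4633 × 21.0) = 623.9 N·s/m, so ζ = c/c_c = 238/623.9 = 0.3815.
ω_d = ω_n√(1 − ζ²) = 14.85 × √(1 − 0.146) = 13.73 rad/s.
f_d = ω_d/(2π) = 2.185 Hz.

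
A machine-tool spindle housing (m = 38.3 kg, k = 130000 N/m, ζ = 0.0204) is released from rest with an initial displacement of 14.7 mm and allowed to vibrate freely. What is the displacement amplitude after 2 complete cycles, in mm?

11.4 mm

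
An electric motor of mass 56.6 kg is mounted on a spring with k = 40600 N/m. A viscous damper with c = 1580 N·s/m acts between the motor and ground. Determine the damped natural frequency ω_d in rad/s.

22.9 rad/s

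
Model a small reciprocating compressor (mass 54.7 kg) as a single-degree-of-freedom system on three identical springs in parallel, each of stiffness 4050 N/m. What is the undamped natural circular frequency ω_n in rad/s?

14.9 rad/s

Parallel springs add: k_eq = 3 × 4050 = 12150 N/m.
ω_n = √(k_eq/m) = √(12150/54.7) = √222.1 = 14.90 rad/s.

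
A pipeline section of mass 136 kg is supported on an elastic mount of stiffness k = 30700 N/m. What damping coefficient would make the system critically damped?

4090 N·s/m

c_c = 2√(k·m) = 2√(30700 × 136) = 2 × 2043 = 4087 N·s/m.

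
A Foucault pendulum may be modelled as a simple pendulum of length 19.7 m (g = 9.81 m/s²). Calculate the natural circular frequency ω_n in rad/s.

For a simple pendulum ω_n = √(g/L) = √(9.81/19.7) = √0.4980 = 0.7057 rad/s.

0.706 rad/s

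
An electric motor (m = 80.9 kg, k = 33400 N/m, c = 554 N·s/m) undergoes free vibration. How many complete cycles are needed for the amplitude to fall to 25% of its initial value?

ζ = c/(2√(km)) = 554/(2√(33400 × 80.9)) = 554/3288 = 0.1685.
Logarithmic decrement δ = 2πζ/√(1 − ζ²) = 2π × 0.1685/√(1 − 0.0284) = 1.074.
x_n/x₀ = e^(−nδ) ≤ 0.25; take ln: n ≥ ln(1/0.25)/δ = 1.386/1.074 = 1.291.
So 2 complete cycles are required.

2 cycles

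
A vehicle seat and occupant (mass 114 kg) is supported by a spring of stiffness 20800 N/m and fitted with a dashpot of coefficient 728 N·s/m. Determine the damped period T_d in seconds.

0.479 s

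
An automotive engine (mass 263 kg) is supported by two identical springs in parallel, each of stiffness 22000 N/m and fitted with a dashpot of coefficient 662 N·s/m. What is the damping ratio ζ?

Parallel springs add: k_eq = 2 × 22000 = 44000 N/m.
ω_n = √(k_eq/m) = √(44000/263) = 12.93 rad/s.
Critical damping c_c = 2√(k_eq·m) = 2√(44000 × 263) = 6804 N·s/m, so ζ = c/c_c = 662/6804 = 0.09730.

0.0973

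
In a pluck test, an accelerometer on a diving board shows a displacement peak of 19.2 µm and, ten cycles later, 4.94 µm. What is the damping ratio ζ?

Logarithmic decrement δ = (1/n)·ln(x₀/x_n) = (1/10)·ln(19.2/4.94) = (1/10)·ln(3.887) = 0.1358.
ζ = δ/√(4π² + δ²) = 0.1358/√(39.48 + 0.0184) = 0.1358/6.285 = 0.02160.

0.0216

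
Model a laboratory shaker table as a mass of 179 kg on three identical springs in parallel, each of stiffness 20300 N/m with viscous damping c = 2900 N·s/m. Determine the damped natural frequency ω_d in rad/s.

16.6 rad/s

Parallel springs add: k_eq = 3 × 20300 = 60900 N/m.
ω_n = √(k_eq/m) = √(60900/179) = 18.45 rad/s.
Critical damping c_c = 2√(k_eq·m) = 2√(60900 × 179) = 6603 N·s/m, so ζ = c/c_c = 2900/6603 = 0.4392.
ω_d = ω_n√(1 − ζ²) = 18.45 × √(1 − 0.193) = 16.57 rad/s.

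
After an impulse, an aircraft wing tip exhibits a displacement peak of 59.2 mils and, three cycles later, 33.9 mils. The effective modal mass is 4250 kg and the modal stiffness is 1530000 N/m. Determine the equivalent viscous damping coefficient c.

4770 N·s/m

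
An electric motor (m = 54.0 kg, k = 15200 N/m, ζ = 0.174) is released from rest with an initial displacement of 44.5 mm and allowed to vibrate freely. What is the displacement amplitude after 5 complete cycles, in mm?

Logarithmic decrement δ = 2πζ/√(1 − ζ²) = 2π × 0.1740/√(1 − 0.0303) = 1.110.
After n cycles, x_n/x₀ = e^(−nδ), so x_5 = 44.5 × e^(−5 × 1.110) = 44.5 × 0.003883 = 0.1728 mm.

0.173 mm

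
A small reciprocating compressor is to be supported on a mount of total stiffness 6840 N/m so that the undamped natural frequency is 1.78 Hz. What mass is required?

54.7 kg

ω_n = 2πf_n = 2π × 1.78 = 11.18 rad/s.
m = k/ω_n² = 6840/11.18² = 6840/125.1 = 54.68 kg.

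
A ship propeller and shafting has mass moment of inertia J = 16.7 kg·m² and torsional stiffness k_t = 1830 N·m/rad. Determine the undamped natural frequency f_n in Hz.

1.67 Hz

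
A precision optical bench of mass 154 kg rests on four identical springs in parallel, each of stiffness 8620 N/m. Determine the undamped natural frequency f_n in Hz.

2.38 Hz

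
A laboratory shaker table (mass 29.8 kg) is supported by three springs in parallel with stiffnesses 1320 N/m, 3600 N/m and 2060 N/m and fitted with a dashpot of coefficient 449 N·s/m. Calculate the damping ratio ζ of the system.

Parallel springs add: k_eq = 1320 + 3600 + 2060 = 6980 N/m.
ω_n = √(k_eq/m) = √(6980/29.8) = 15.30 rad/s.
Critical damping c_c = 2√(k_eq·m) = 2√(6980 × 29.8) = 912.1 N·s/m, so ζ = c/c_c = 449/912.1 = 0.4922.

0.492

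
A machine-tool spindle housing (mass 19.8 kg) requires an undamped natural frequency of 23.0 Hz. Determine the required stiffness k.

ω_n = 2πf_n = 2π × 23.0 = 144.5 rad/s.
k = m·ω_n² = 19.8 × 144.5² = 19.8 × 20880 = 413500 N/m.

414000 N/m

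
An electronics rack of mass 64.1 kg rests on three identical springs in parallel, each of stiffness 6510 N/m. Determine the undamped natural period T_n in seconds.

Parallel springs add: k_eq = 3 × 6510 = 19530 N/m.
ω_n = √(k_eq/m) = √(19530/64.1) = √304.7 = 17.46 rad/s.
T_n = 2π/ω_n = 6.283/17.46 = 0.3600 s.

0.360 s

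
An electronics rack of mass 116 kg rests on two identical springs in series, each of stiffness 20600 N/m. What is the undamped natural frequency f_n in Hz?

Series springs: 1/k_eq = 2/20600, so k_eq = 20600/2 = 10300 N/m.
ω_n = √(k_eq/m) = √(10300/116) = √88.79 = 9.423 rad/s.
f_n = ω_n/(2π) = 9.423/6.283 = 1.500 Hz.

1.50 Hz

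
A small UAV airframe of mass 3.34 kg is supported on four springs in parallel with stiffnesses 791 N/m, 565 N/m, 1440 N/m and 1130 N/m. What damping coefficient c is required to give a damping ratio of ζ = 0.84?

Parallel springs add: k_eq = 791 + 565 + 1440 + 1130 = 3926 N/m.
c_c = 2√(k_eq·m) = 2√(3926 × 3.34) = 229.0 N·s/m.
c = ζ·c_c = 0.84 × 229.0 = 192.4 N·s/m.

192 N·s/m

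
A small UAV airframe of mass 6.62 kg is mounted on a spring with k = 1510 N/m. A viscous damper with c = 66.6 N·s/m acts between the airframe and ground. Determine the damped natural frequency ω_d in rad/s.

14.2 rad/s

ω_n = √(k/m) = √(1510/6.62) = 15.10 rad/s.
Critical damping c_c = 2√(k·m) = 2√(1510 × 6.62) = 200.0 N·s/m, so ζ = c/c_c = 66.6/200.0 = 0.3331.
ω_d = ω_n√(1 − ζ²) = 15.10 × √(1 − 0.111) = 14.24 rad/s.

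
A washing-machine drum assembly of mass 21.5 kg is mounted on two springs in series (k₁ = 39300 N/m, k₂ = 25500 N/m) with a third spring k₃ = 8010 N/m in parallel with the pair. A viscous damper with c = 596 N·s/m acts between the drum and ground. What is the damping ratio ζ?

Series pair: k_s = k₁k₂/(k₁+k₂) = (39300)(25500)/(39300 + 25500) = 15470 N/m. In parallel with k₃: k_eq = 15470 + 8010 = 23480 N/m.
ω_n = √(k_eq/m) = √(23480/21.5) = 33.04 rad/s.
Critical damping c_c = 2√(k_eq·m) = 2√(23480 × 21.5) = 1421 N·s/m, so ζ = c/c_c = 596/1421 = 0.4195.

0.419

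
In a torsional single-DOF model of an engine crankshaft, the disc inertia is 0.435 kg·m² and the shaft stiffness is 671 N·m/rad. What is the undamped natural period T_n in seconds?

0.160 s

ω_n = √(k_t/J) = √(671/0.435) = √1543 = 39.28 rad/s.
T_n = 2π/ω_n = 6.283/39.28 = 0.1600 s.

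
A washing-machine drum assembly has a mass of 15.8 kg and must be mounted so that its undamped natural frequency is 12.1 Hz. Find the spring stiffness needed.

ω_n = 2πf_n = 2π × 12.1 = 76.03 rad/s.
k = m·ω_n² = 15.8 × 76.03² = 15.8 × 5780 = 91320 N/m.

91300 N/m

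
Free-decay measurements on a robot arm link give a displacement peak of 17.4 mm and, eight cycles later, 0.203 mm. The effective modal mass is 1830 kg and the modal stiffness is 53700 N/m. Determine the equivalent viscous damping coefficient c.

1750 N·s/m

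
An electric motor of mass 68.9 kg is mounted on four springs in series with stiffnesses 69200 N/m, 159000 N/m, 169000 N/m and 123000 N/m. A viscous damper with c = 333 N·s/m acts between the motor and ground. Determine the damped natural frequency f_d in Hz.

3.23 Hz

Series springs: 1/k_eq = 1/69200 + 1/159000 + 1/169000 + 1/123000 = 3.479×10^-5, so k_eq = 28750 N/m.
ω_n = √(k_eq/m) = √(28750/68.9) = 20.43 rad/s.
Critical damping c_c = 2√(k_eq·m) = 2√(28750 × 68.9) = 2815 N·s/m, so ζ = c/c_c = 333/2815 = 0.1183.
ω_d = ω_n√(1 − ζ²) = 20.43 × √(1 − 0.0140) = 20.28 rad/s.
f_d = ω_d/(2π) = 3.228 Hz.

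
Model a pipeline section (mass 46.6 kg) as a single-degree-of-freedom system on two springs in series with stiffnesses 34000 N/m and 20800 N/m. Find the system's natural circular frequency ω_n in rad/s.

16.6 rad/s

Series springs: 1/k_eq = 1/34000 + 1/20800 = 7.749×10^-5, so k_eq = 12910 N/m.
ω_n = √(k_eq/m) = √(12910/46.6) = √276.9 = 16.64 rad/s.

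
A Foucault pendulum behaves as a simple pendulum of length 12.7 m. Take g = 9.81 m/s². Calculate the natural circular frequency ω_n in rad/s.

For a simple pendulum ω_n = √(g/L) = √(9.81/12.7) = √0.7724 = 0.8789 rad/s.

0.879 rad/s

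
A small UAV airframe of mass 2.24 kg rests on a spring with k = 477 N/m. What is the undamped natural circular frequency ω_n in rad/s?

14.6 rad/s

ω_n = √(k/m) = √(477.0/2.24) = √212.9 = 14.59 rad/s.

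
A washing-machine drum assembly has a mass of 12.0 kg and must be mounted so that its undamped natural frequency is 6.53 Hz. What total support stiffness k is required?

20200 N/m

ω_n = 2πf_n = 2π × 6.53 = 41.03 rad/s.
k = m·ω_n² = 12.0 × 41.03² = 12.0 × 1683 = 20200 N/m.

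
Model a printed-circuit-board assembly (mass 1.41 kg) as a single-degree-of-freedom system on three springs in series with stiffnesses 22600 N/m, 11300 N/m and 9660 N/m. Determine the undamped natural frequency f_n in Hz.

Series springs: 1/k_eq = 1/22600 + 1/11300 + 1/9660 = 0.0002363, so k_eq = 4233 N/m.
ω_n = √(k_eq/m) = √(4233/1.41) = √3002 = 54.79 rad/s.
f_n = ω_n/(2π) = 54.79/6.283 = 8.720 Hz.

8.72 Hz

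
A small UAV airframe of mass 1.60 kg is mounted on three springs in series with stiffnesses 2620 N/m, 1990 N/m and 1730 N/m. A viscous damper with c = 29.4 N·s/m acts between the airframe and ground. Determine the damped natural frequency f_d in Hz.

2.95 Hz

Series springs: 1/k_eq = 1/2620 + 1/1990 + 1/1730 = 0.001462, so k_eq = 683.9 N/m.
ω_n = √(k_eq/m) = √(683.9/1.60) = 20.67 rad/s.
Critical damping c_c = 2√(k_eq·m) = 2√(683.9 × 1.60) = 66.16 N·s/m, so ζ = c/c_c = 29.4/66.16 = 0.4444.
ω_d = ω_n√(1 − ζ²) = 20.67 × √(1 − 0.197) = 18.52 rad/s.
f_d = ω_d/(2π) = 2.948 Hz.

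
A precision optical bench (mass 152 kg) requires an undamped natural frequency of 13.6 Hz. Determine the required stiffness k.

1110000 N/m

ω_n = 2πf_n = 2π × 13.6 = 85.45 rad/s.
k = m·ω_n² = 152 × 85.45² = 152 × 7302 = 1110000 N/m.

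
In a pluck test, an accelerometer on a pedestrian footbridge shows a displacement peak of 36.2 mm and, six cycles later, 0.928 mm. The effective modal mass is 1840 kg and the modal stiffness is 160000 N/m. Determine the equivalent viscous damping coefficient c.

Logarithmic decrement δ = (1/n)·ln(x₀/x_n) = (1/6)·ln(36.2/0.928) = (1/6)·ln(39.01) = 0.6106.
ζ = δ/√(4π² + δ²) = 0.6106/√(39.48 + 0.373) = 0.6106/6.313 = 0.09673.
c = ζ · 2√(km) = 0.09673 × 2√(160000 × 1840) = 0.09673 × 34320 = 3319 N·s/m.

3320 N·s/m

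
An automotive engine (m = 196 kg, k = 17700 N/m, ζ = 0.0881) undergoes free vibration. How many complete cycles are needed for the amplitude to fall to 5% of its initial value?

6 cycles

Logarithmic decrement δ = 2πζ/√(1 − ζ²) = 2π × 0.08810/√(1 − 0.00776) = 0.5557.
x_n/x₀ = e^(−nδ) ≤ 0.05; take ln: n ≥ ln(1/0.05)/δ = 2.996/0.5557 = 5.391.
So 6 complete cycles are required.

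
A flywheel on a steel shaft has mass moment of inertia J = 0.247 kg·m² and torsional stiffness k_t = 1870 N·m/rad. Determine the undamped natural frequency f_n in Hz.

ω_n = √(k_t/J) = √(1870/0.247) = √7571 = 87.01 rad/s.
f_n = ω_n/(2π) = 87.01/6.283 = 13.85 Hz.

13.8 Hz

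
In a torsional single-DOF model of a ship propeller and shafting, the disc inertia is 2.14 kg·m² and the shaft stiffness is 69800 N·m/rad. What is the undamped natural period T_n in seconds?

ω_n = √(k_t/J) = √(69800/2.14) = √32620 = 180.6 rad/s.
T_n = 2π/ω_n = 6.283/180.6 = 0.03479 s.

0.0348 s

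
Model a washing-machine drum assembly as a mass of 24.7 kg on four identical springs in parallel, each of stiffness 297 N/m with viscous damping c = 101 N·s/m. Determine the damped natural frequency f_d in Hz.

1.05 Hz

Parallel springs add: k_eq = 4 × 297 = 1188 N/m.
ω_n = √(k_eq/m) = √(1188/24.7) = 6.935 rad/s.
Critical damping c_c = 2√(k_eq·m) = 2√(1188 × 24.7) = 342.6 N·s/m, so ζ = c/c_c = 101/342.6 = 0.2948.
ω_d = ω_n√(1 − ζ²) = 6.935 × √(1 − 0.0869) = 6.627 rad/s.
f_d = ω_d/(2π) = 1.055 Hz.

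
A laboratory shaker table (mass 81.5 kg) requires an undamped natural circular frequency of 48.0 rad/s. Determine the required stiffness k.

k = m·ω_n² = 81.5 × 48.00² = 81.5 × 2304 = 187800 N/m.

188000 N/m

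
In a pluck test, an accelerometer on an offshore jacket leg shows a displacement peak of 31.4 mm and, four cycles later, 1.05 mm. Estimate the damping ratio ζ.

0.134

Logarithmic decrement δ = (1/n)·ln(x₀/x_n) = (1/4)·ln(31.4/1.05) = (1/4)·ln(29.90) = 0.8495.
ζ = δ/√(4π² + δ²) = 0.8495/√(39.48 + 0.722) = 0.8495/6.340 = 0.1340.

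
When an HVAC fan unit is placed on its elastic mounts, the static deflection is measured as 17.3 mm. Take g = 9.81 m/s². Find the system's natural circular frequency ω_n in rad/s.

23.8 rad/s

ω_n = √(g/δ_st) = √(9.81/0.0173) = √567.1 = 23.81 rad/s.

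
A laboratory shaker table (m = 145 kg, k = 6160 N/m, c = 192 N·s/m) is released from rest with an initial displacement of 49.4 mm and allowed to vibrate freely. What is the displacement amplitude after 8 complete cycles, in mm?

0.292 mm

ζ = c/(2√(km)) = 192/(2√(6160 × 145)) = 192/1890 = 0.1016.
Logarithmic decrement δ = 2πζ/√(1 − ζ²) = 2π × 0.1016/√(1 − 0.0103) = 0.6415.
After n cycles, x_n/x₀ = e^(−nδ), so x_8 = 49.4 × e^(−8 × 0.6415) = 49.4 × 0.005902 = 0.2916 mm.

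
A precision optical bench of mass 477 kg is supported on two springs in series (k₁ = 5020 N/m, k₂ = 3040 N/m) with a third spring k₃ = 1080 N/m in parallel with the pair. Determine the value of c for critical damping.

2380 N·s/m

Series pair: k_s = k₁k₂/(k₁+k₂) = (5020)(3040)/(5020 + 3040) = 1893 N/m. In parallel with k₃: k_eq = 1893 + 1080 = 2973 N/m.
c_c = 2√(k_eq·m) = 2√(2973 × 477) = 2 × 1191 = 2382 N·s/m.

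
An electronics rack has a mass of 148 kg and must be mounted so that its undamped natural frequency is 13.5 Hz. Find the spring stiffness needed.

1060000 N/m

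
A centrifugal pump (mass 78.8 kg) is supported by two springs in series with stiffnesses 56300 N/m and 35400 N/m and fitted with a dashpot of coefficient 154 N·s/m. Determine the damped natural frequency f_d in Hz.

2.64 Hz

Series springs: 1/k_eq = 1/56300 + 1/35400 = 4.601×10^-5, so k_eq = 21730 N/m.
ω_n = √(k_eq/m) = √(21730/78.8) = 16.61 rad/s.
Critical damping c_c = 2√(k_eq·m) = 2√(21730 × 78.8) = 2617 N·s/m, so ζ = c/c_c = 154/2617 = 0.05884.
ω_d = ω_n√(1 − ζ²) = 16.61 × √(1 − 0.00346) = 16.58 rad/s.
f_d = ω_d/(2π) = 2.639 Hz.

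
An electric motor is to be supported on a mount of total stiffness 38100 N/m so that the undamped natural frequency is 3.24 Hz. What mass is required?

ω_n = 2πf_n = 2π × 3.24 = 20.36 rad/s.
m = k/ω_n² = 38100/20.36² = 38100/414.4 = 91.93 kg.

91.9 kg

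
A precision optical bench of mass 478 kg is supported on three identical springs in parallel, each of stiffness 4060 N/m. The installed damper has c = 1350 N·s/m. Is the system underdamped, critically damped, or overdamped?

Parallel springs add: k_eq = 3 × 4060 = 12180 N/m.
c_c = 2√(k_eq·m) = 4826 N·s/m; ζ = c/c_c = 1350/4826 = 0.280.
Since ζ < 1 the system is underdamped.

underdamped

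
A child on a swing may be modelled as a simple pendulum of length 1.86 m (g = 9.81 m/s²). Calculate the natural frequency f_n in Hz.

0.366 Hz

For a simple pendulum ω_n = √(g/L) = √(9.81/1.86) = √5.274 = 2.297 rad/s.
f_n = ω_n/(2π) = 2.297/6.283 = 0.3655 Hz.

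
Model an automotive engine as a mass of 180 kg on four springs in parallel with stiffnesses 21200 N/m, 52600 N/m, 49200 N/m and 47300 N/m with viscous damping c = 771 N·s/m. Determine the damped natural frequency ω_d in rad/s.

Parallel springs add: k_eq = 21200 + 52600 + 49200 + 47300 = 170300 N/m.
ω_n = √(k_eq/m) = √(170300/180) = 30.76 rad/s.
Critical damping c_c = 2√(k_eq·m) = 2√(170300 × 180) = 11070 N·s/m, so ζ = c/c_c = 771/11070 = 0.06963.
ω_d = ω_n√(1 − ζ²) = 30.76 × √(1 − 0.00485) = 30.68 rad/s.

30.7 rad/s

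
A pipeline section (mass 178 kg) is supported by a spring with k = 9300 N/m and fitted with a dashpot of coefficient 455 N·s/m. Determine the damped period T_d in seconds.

0.883 s

ω_n = √(k/m) = √(9300/178) = 7.228 rad/s.
Critical damping c_c = 2√(k·m) = 2√(9300 × 178) = 2573 N·s/m, so ζ = c/c_c = 455/2573 = 0.1768.
ω_d = ω_n√(1 − ζ²) = 7.228 × √(1 − 0.0313) = 7.114 rad/s.
T_d = 2π/ω_d = 0.8832 s.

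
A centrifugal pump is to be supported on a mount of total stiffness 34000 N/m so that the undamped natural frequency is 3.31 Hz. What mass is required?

ω_n = 2πf_n = 2π × 3.31 = 20.80 rad/s.
m = k/ω_n² = 34000/20.80² = 34000/432.5 = 78.61 kg.

78.6 kg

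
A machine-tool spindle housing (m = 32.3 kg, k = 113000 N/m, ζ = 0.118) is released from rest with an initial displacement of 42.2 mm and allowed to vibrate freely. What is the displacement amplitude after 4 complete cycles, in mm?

Logarithmic decrement δ = 2πζ/√(1 − ζ²) = 2π × 0.1180/√(1 − 0.0139) = 0.7466.
After n cycles, x_n/x₀ = e^(−nδ), so x_4 = 42.2 × e^(−4 × 0.7466) = 42.2 × 0.05046 = 2.130 mm.

2.13 mm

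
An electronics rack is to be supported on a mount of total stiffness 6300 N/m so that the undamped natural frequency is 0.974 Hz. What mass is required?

ω_n = 2πf_n = 2π × 0.974 = 6.120 rad/s.
m = k/ω_n² = 6300/6.120² = 6300/37.45 = 168.2 kg.

168 kg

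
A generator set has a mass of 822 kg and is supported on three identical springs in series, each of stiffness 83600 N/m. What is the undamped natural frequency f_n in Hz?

Series springs: 1/k_eq = 3/83600, so k_eq = 83600/3 = 27870 N/m.
ω_n = √(k_eq/m) = √(27870/822) = √33.90 = 5.822 rad/s.
f_n = ω_n/(2π) = 5.822/6.283 = 0.9267 Hz.

0.927 Hz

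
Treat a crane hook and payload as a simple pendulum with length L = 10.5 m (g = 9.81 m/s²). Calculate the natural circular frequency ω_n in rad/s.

0.967 rad/s

For a simple pendulum ω_n = √(g/L) = √(9.81/10.5) = √0.9343 = 0.9666 rad/s.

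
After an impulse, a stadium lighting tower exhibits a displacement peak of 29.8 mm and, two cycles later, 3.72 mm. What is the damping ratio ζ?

0.163

Logarithmic decrement δ = (1/n)·ln(x₀/x_n) = (1/2)·ln(29.8/3.72) = (1/2)·ln(8.011) = 1.040.
ζ = δ/√(4π² + δ²) = 1.040/√(39.48 + 1.08) = 1.040/6.369 = 0.1634.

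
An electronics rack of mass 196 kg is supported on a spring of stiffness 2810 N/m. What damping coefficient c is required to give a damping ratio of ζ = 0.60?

c_c = 2√(k·m) = 2√(2810 × 196) = 1484 N·s/m.
c = ζ·c_c = 0.60 × 1484 = 890.6 N·s/m.

891 N·s/m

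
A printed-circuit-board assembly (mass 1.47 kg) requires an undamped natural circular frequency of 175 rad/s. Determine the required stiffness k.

k = m·ω_n² = 1.47 × 175.0² = 1.47 × 30620 = 45020 N/m.

45000 N/m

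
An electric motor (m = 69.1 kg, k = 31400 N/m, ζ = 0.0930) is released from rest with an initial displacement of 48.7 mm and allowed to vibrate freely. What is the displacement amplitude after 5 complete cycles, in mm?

2.59 mm

Logarithmic decrement δ = 2πζ/√(1 − ζ²) = 2π × 0.09300/√(1 − 0.00865) = 0.5869.
After n cycles, x_n/x₀ = e^(−nδ), so x_5 = 48.7 × e^(−5 × 0.5869) = 48.7 × 0.05316 = 2.589 mm.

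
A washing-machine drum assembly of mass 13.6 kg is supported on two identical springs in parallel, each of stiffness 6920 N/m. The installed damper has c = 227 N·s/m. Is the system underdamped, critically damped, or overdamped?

underdamped

Parallel springs add: k_eq = 2 × 6920 = 13840 N/m.
c_c = 2√(k_eq·m) = 867.7 N·s/m; ζ = c/c_c = 227/867.7 = 0.262.
Since ζ < 1 the system is underdamped.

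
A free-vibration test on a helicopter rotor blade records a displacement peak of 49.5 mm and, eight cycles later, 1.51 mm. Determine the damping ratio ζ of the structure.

Logarithmic decrement δ = (1/n)·ln(x₀/x_n) = (1/8)·ln(49.5/1.51) = (1/8)·ln(32.78) = 0.4362.
ζ = δ/√(4π² + δ²) = 0.4362/√(39.48 + 0.190) = 0.4362/6.298 = 0.06926.

0.0693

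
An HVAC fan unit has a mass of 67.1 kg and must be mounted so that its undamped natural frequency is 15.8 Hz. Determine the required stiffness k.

ω_n = 2πf_n = 2π × 15.8 = 99.27 rad/s.
k = m·ω_n² = 67.1 × 99.27² = 67.1 × 9855 = 661300 N/m.

661000 N/m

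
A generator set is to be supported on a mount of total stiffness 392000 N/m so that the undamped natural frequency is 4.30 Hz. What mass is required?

537 kg

ω_n = 2πf_n = 2π × 4.30 = 27.02 rad/s.
m = k/ω_n² = 392000/27.02² = 392000/730.0 = 537.0 kg.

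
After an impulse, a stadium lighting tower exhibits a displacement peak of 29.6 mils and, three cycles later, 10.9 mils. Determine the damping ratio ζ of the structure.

Logarithmic decrement δ = (1/n)·ln(x₀/x_n) = (1/3)·ln(29.6/10.9) = (1/3)·ln(2.716) = 0.3330.
ζ = δ/√(4π² + δ²) = 0.3330/√(39.48 + 0.111) = 0.3330/6.292 = 0.05292.

0.0529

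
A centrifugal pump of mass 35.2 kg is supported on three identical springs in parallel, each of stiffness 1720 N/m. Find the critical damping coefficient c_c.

852 N·s/m

Parallel springs add: k_eq = 3 × 1720 = 5160 N/m.
c_c = 2√(k_eq·m) = 2√(5160 × 35.2) = 2 × 426.2 = 852.4 N·s/m.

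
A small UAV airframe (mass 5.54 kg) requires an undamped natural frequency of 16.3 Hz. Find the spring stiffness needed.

58100 N/m

ω_n = 2πf_n = 2π × 16.3 = 102.4 rad/s.
k = m·ω_n² = 5.54 × 102.4² = 5.54 × 10490 = 58110 N/m.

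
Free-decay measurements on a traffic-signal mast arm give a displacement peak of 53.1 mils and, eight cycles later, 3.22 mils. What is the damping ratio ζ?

Logarithmic decrement δ = (1/n)·ln(x₀/x_n) = (1/8)·ln(53.1/3.22) = (1/8)·ln(16.49) = 0.3503.
ζ = δ/√(4π² + δ²) = 0.3503/√(39.48 + 0.123) = 0.3503/6.293 = 0.05567.

0.0557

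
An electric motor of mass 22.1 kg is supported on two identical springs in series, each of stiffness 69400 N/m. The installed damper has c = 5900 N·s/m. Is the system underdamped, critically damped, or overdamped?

overdamped

Series springs: 1/k_eq = 2/69400, so k_eq = 69400/2 = 34700 N/m.
c_c = 2√(k_eq·m) = 1751 N·s/m; ζ = c/c_c = 5900/1751 = 3.37.
Since ζ > 1 the system is overdamped.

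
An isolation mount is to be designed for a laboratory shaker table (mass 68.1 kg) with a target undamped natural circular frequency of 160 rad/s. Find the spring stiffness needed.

1740000 N/m

k = m·ω_n² = 68.1 × 160.0² = 68.1 × 25600 = 1743000 N/m.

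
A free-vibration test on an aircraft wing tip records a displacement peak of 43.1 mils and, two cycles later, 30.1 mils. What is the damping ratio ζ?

0.0286

Logarithmic decrement δ = (1/n)·ln(x₀/x_n) = (1/2)·ln(43.1/30.1) = (1/2)·ln(1.432) = 0.1795.
ζ = δ/√(4π² + δ²) = 0.1795/√(39.48 + 0.0322) = 0.1795/6.286 = 0.02856.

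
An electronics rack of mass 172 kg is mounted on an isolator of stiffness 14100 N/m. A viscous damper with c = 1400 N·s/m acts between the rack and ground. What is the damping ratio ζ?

ω_n = √(k/m) = √(14100/172) = 9.054 rad/s.
Critical damping c_c = 2√(k·m) = 2√(14100 × 172) = 3115 N·s/m, so ζ = c/c_c = 1400/3115 = 0.4495.

0.449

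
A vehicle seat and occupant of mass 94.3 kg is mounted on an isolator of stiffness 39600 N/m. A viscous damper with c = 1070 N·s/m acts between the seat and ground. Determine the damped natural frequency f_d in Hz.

ω_n = √(k/m) = √(39600/94.3) = 20.49 rad/s.
Critical damping c_c = 2√(k·m) = 2√(39600 × 94.3) = 3865 N·s/m, so ζ = c/c_c = 1070/3865 = 0.2769.
ω_d = ω_n√(1 − ζ²) = 20.49 × √(1 − 0.0766) = 19.69 rad/s.
f_d = ω_d/(2π) = 3.134 Hz.

3.13 Hz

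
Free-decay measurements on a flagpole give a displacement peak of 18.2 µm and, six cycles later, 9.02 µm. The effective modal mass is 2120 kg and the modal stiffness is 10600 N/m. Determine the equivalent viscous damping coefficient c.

177 N·s/m

Logarithmic decrement δ = (1/n)·ln(x₀/x_n) = (1/6)·ln(18.2/9.02) = (1/6)·ln(2.018) = 0.1170.
ζ = δ/√(4π² + δ²) = 0.1170/√(39.48 + 0.0137) = 0.1170/6.284 = 0.01862.
c = ζ · 2√(km) = 0.01862 × 2√(10600 × 2120) = 0.01862 × 9481 = 176.5 N·s/m.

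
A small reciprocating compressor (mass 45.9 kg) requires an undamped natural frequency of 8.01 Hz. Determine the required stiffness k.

ω_n = 2πf_n = 2π × 8.01 = 50.33 rad/s.
k = m·ω_n² = 45.9 × 50.33² = 45.9 × 2533 = 116300 N/m.

116000 N/m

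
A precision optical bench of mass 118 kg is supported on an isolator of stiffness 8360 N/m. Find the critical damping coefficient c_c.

1990 N·s/m

c_c = 2√(k·m) = 2√(8360 × 118) = 2 × 993.2 = 1986 N·s/m.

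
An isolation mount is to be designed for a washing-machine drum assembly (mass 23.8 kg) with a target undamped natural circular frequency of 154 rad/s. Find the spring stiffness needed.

564000 N/m

k = m·ω_n² = 23.8 × 154.0² = 23.8 × 23720 = 564400 N/m.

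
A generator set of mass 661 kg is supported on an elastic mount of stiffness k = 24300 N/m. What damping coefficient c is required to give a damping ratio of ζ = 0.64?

c_c = 2√(k·m) = 2√(24300 × 661) = 8016 N·s/m.
c = ζ·c_c = 0.64 × 8016 = 5130 N·s/m.

5130 N·s/m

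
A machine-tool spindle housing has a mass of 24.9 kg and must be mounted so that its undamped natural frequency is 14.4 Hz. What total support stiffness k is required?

ω_n = 2πf_n = 2π × 14.4 = 90.48 rad/s.
k = m·ω_n² = 24.9 × 90.48² = 24.9 × 8186 = 203800 N/m.

204000 N/m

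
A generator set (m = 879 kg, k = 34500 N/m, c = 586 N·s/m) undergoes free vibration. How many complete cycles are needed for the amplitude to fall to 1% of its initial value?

ζ = c/(2√(km)) = 586/(2√(34500 × 879)) = 586/11010 = 0.05321.
Logarithmic decrement δ = 2πζ/√(1 − ζ²) = 2π × 0.05321/√(1 − 0.00283) = 0.3348.
x_n/x₀ = e^(−nδ) ≤ 0.01; take ln: n ≥ ln(1/0.01)/δ = 4.605/0.3348 = 13.76.
So 14 complete cycles are required.

14 cycles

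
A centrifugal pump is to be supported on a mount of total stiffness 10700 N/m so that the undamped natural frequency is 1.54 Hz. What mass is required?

ω_n = 2πf_n = 2π × 1.54 = 9.676 rad/s.
m = k/ω_n² = 10700/9.676² = 10700/93.63 = 114.3 kg.

114 kg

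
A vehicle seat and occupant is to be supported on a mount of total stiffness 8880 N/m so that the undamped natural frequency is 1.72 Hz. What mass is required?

76.0 kg

ω_n = 2πf_n = 2π × 1.72 = 10.81 rad/s.
m = k/ω_n² = 8880/10.81² = 8880/116.8 = 76.03 kg.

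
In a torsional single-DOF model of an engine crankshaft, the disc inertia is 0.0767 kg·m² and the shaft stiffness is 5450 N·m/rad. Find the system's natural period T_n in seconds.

ω_n = √(k_t/J) = √(5450/0.0767) = √71060 = 266.6 rad/s.
T_n = 2π/ω_n = 6.283/266.6 = 0.02357 s.

0.0236 s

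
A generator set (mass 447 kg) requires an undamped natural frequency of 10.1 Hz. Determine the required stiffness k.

ω_n = 2πf_n = 2π × 10.1 = 63.46 rad/s.
k = m·ω_n² = 447 × 63.46² = 447 × 4027 = 1800000 N/m.

1800000 N/m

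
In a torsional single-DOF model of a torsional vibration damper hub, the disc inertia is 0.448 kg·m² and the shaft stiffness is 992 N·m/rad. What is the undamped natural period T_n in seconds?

ω_n = √(k_t/J) = √(992/0.448) = √2214 = 47.06 rad/s.
T_n = 2π/ω_n = 6.283/47.06 = 0.1335 s.

0.134 s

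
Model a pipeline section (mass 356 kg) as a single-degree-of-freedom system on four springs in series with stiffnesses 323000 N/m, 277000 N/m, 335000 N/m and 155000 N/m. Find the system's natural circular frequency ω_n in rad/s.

13.2 rad/s

Series springs: 1/k_eq = 1/323000 + 1/277000 + 1/335000 + 1/155000 = 1.614×10^-5, so k_eq = 61950 N/m.
ω_n = √(k_eq/m) = √(61950/356) = √174.0 = 13.19 rad/s.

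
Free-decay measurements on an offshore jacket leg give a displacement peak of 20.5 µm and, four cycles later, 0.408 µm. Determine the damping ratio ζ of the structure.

Logarithmic decrement δ = (1/n)·ln(x₀/x_n) = (1/4)·ln(20.5/0.408) = (1/4)·ln(50.25) = 0.9792.
ζ = δ/√(4π² + δ²) = 0.9792/√(39.48 + 0.959) = 0.9792/6.359 = 0.1540.

0.154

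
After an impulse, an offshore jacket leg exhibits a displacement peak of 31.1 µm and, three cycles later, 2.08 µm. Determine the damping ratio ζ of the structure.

Logarithmic decrement δ = (1/n)·ln(x₀/x_n) = (1/3)·ln(31.1/2.08) = (1/3)·ln(14.95) = 0.9016.
ζ = δ/√(4π² + δ²) = 0.9016/√(39.48 + 0.813) = 0.9016/6.348 = 0.1420.

0.142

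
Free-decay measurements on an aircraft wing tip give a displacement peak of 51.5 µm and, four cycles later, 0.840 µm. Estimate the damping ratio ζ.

Logarithmic decrement δ = (1/n)·ln(x₀/x_n) = (1/4)·ln(51.5/0.840) = (1/4)·ln(61.31) = 1.029.
ζ = δ/√(4π² + δ²) = 1.029/√(39.48 + 1.06) = 1.029/6.367 = 0.1616.

0.162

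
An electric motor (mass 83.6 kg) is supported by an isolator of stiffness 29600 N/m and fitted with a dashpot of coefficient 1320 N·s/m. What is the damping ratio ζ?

0.420

ω_n = √(k/m) = √(29600/83.6) = 18.82 rad/s.
Critical damping c_c = 2√(k·m) = 2√(29600 × 83.6) = 3146 N·s/m, so ζ = c/c_c = 1320/3146 = 0.4196.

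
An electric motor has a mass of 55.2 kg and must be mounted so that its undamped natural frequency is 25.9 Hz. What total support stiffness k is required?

1460000 N/m

ω_n = 2πf_n = 2π × 25.9 = 162.7 rad/s.
k = m·ω_n² = 55.2 × 162.7² = 55.2 × 26480 = 1462000 N/m.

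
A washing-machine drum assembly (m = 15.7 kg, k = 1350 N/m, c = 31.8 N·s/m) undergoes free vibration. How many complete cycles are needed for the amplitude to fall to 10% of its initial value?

4 cycles

ζ = c/(2√(km)) = 31.8/(2√(1350 × 15.7)) = 31.8/291.2 = 0.1092.
Logarithmic decrement δ = 2πζ/√(1 − ζ²) = 2π × 0.1092/√(1 − 0.0119) = 0.6903.
x_n/x₀ = e^(−nδ) ≤ 0.1; take ln: n ≥ ln(1/0.1)/δ = 2.303/0.6903 = 3.335.
So 4 complete cycles are required.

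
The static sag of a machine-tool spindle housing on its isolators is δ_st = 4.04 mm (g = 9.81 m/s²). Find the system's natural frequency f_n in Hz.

7.84 Hz

ω_n = √(g/δ_st) = √(9.81/0.00404) = √2428 = 49.28 rad/s.
f_n = ω_n/(2π) = 49.28/6.283 = 7.843 Hz.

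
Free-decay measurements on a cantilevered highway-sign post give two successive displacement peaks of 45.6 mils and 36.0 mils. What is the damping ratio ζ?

0.0376

Logarithmic decrement δ = (1/n)·ln(x₀/x_n) = (1/1)·ln(45.6/36.0) = (1/1)·ln(1.267) = 0.2364.
ζ = δ/√(4π² + δ²) = 0.2364/√(39.48 + 0.0559) = 0.2364/6.288 = 0.03760.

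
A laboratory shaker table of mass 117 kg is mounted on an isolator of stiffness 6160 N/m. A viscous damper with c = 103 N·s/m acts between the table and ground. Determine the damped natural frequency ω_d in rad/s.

7.24 rad/s

ω_n = √(k/m) = √(6160/117) = 7.256 rad/s.
Critical damping c_c = 2√(k·m) = 2√(6160 × 117) = 1698 N·s/m, so ζ = c/c_c = 103/1698 = 0.06066.
ω_d = ω_n√(1 − ζ²) = 7.256 × √(1 − 0.00368) = 7.243 rad/s.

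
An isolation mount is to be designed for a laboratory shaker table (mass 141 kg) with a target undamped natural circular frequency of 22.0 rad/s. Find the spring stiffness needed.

68200 N/m

k = m·ω_n² = 141 × 22.00² = 141 × 484.0 = 68240 N/m.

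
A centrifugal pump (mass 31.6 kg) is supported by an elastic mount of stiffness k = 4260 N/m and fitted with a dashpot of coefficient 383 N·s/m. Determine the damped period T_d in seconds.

ω_n = √(k/m) = √(4260/31.6) = 11.61 rad/s.
Critical damping c_c = 2√(k·m) = 2√(4260 × 31.6) = 733.8 N·s/m, so ζ = c/c_c = 383/733.8 = 0.5219.
ω_d = ω_n√(1 − ζ²) = 11.61 × √(1 − 0.272) = 9.904 rad/s.
T_d = 2π/ω_d = 0.6344 s.

0.634 s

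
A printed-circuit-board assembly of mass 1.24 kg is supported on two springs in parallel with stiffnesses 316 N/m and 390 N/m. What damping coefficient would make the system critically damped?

59.2 N·s/m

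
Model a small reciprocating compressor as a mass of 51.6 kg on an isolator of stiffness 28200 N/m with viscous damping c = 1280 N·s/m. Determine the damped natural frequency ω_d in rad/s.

ω_n = √(k/m) = √(28200/51.6) = 23.38 rad/s.
Critical damping c_c = 2√(k·m) = 2√(28200 × 51.6) = 2413 N·s/m, so ζ = c/c_c = 1280/2413 = 0.5306.
ω_d = ω_n√(1 − ζ²) = 23.38 × √(1 − 0.281) = 19.82 rad/s.

19.8 rad/s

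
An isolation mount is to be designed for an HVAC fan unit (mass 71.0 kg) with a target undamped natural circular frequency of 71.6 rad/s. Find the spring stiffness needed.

364000 N/m

k = m·ω_n² = 71.0 × 71.60² = 71.0 × 5127 = 364000 N/m.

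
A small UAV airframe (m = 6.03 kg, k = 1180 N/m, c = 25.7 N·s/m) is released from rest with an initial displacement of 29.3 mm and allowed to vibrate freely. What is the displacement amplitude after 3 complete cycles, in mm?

ζ = c/(2√(km)) = 25.7/(2√(1180 × 6.03)) = 25.7/168.7 = 0.1523.
Logarithmic decrement δ = 2πζ/√(1 − ζ²) = 2π × 0.1523/√(1 − 0.0232) = 0.9685.
After n cycles, x_n/x₀ = e^(−nδ), so x_3 = 29.3 × e^(−3 × 0.9685) = 29.3 × 0.05473 = 1.604 mm.

1.60 mm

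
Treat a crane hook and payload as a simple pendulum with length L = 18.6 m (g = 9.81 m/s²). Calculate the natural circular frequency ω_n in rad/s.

0.726 rad/s

For a simple pendulum ω_n = √(g/L) = √(9.81/18.6) = √0.5274 = 0.7262 rad/s.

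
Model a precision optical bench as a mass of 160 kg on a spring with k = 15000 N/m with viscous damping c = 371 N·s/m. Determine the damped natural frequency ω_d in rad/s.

9.61 rad/s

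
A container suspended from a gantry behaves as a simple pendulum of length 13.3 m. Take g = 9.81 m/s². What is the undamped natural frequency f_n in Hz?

0.137 Hz

For a simple pendulum ω_n = √(g/L) = √(9.81/13.3) = √0.7376 = 0.8588 rad/s.
f_n = ω_n/(2π) = 0.8588/6.283 = 0.1367 Hz.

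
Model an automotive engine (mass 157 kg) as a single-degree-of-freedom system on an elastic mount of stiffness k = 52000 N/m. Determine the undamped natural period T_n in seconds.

ω_n = √(k/m) = √(52000/157) = √331.2 = 18.20 rad/s.
T_n = 2π/ω_n = 6.283/18.20 = 0.3452 s.

0.345 s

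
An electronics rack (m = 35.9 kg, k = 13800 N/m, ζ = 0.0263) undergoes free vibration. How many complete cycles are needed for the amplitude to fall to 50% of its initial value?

5 cycles

Logarithmic decrement δ = 2πζ/√(1 − ζ²) = 2π × 0.02630/√(1 − 0.000692) = 0.1653.
x_n/x₀ = e^(−nδ) ≤ 0.5; take ln: n ≥ ln(1/0.5)/δ = 0.6931/0.1653 = 4.193.
So 5 complete cycles are required.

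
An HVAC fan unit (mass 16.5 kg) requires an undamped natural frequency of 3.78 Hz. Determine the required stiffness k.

9310 N/m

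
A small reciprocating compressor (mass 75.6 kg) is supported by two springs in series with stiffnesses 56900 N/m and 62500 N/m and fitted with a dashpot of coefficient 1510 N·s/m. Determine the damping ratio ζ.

Series springs: 1/k_eq = 1/56900 + 1/62500 = 3.357×10^-5, so k_eq = 29780 N/m.
ω_n = √(k_eq/m) = √(29780/75.6) = 19.85 rad/s.
Critical damping c_c = 2√(k_eq·m) = 2√(29780 × 75.6) = 3001 N·s/m, so ζ = c/c_c = 1510/3001 = 0.5031.

0.503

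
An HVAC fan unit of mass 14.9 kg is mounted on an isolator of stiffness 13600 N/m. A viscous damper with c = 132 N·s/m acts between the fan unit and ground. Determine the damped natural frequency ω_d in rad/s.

ω_n = √(k/m) = √(13600/14.9) = 30.21 rad/s.
Critical damping c_c = 2√(k·m) = 2√(13600 × 14.9) = 900.3 N·s/m, so ζ = c/c_c = 132/900.3 = 0.1466.
ω_d = ω_n√(1 − ζ²) = 30.21 × √(1 − 0.0215) = 29.89 rad/s.

29.9 rad/s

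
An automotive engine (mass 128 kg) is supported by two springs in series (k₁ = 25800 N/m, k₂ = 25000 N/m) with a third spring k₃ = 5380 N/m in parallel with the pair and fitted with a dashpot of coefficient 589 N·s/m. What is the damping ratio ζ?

Series pair: k_s = k₁k₂/(k₁+k₂) = (25800)(25000)/(25800 + 25000) = 12700 N/m. In parallel with k₃: k_eq = 12700 + 5380 = 18080 N/m.
ω_n = √(k_eq/m) = √(18080/128) = 11.88 rad/s.
Critical damping c_c = 2√(k_eq·m) = 2√(18080 × 128) = 3042 N·s/m, so ζ = c/c_c = 589/3042 = 0.1936.

0.194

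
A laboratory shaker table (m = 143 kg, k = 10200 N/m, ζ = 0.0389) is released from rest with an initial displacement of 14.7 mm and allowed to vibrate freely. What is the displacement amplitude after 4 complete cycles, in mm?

5.53 mm

Logarithmic decrement δ = 2πζ/√(1 − ζ²) = 2π × 0.03890/√(1 − 0.00151) = 0.2446.
After n cycles, x_n/x₀ = e^(−nδ), so x_4 = 14.7 × e^(−4 × 0.2446) = 14.7 × 0.3759 = 5.526 mm.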